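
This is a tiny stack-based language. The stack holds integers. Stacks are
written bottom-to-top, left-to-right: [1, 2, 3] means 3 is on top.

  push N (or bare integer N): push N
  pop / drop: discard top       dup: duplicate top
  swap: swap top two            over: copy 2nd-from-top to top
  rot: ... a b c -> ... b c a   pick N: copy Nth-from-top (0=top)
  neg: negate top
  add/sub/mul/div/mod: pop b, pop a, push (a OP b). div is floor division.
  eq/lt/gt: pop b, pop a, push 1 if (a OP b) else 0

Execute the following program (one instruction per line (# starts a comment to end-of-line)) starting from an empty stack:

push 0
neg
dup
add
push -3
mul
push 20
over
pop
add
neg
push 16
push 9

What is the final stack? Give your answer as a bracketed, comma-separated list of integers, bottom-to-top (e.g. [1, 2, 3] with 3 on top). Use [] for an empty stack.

After 'push 0': [0]
After 'neg': [0]
After 'dup': [0, 0]
After 'add': [0]
After 'push -3': [0, -3]
After 'mul': [0]
After 'push 20': [0, 20]
After 'over': [0, 20, 0]
After 'pop': [0, 20]
After 'add': [20]
After 'neg': [-20]
After 'push 16': [-20, 16]
After 'push 9': [-20, 16, 9]

Answer: [-20, 16, 9]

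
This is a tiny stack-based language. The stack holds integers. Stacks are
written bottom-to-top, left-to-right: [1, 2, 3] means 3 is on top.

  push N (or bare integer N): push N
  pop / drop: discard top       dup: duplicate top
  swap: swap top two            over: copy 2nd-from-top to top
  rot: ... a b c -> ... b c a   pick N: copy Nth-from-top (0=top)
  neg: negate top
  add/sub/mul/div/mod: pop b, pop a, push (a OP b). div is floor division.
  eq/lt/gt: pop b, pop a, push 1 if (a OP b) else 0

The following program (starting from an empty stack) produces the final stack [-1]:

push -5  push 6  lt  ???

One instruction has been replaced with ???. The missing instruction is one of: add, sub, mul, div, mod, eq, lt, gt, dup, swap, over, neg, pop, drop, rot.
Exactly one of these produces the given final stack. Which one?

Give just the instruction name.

Stack before ???: [1]
Stack after ???:  [-1]
The instruction that transforms [1] -> [-1] is: neg

Answer: neg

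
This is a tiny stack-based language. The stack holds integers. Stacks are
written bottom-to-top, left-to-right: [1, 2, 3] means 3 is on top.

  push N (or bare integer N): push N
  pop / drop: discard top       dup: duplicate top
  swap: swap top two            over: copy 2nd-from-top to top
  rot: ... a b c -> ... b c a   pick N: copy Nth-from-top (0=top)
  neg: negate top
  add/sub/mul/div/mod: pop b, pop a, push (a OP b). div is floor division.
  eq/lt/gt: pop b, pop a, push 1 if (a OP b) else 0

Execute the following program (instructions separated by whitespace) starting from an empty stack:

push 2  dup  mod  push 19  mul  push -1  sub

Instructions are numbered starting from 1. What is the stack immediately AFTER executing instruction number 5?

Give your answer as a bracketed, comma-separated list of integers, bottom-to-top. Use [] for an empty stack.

Answer: [0]

Derivation:
Step 1 ('push 2'): [2]
Step 2 ('dup'): [2, 2]
Step 3 ('mod'): [0]
Step 4 ('push 19'): [0, 19]
Step 5 ('mul'): [0]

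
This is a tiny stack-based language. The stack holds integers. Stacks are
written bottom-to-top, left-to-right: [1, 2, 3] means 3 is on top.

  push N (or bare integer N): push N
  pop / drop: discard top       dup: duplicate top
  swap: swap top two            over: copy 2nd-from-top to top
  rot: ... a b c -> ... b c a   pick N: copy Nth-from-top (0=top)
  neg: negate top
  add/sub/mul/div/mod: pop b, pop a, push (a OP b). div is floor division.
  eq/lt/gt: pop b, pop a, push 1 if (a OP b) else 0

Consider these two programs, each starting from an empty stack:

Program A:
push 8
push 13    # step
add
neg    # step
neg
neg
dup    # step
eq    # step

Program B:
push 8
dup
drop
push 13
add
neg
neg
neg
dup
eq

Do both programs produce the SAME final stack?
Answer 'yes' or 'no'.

Answer: yes

Derivation:
Program A trace:
  After 'push 8': [8]
  After 'push 13': [8, 13]
  After 'add': [21]
  After 'neg': [-21]
  After 'neg': [21]
  After 'neg': [-21]
  After 'dup': [-21, -21]
  After 'eq': [1]
Program A final stack: [1]

Program B trace:
  After 'push 8': [8]
  After 'dup': [8, 8]
  After 'drop': [8]
  After 'push 13': [8, 13]
  After 'add': [21]
  After 'neg': [-21]
  After 'neg': [21]
  After 'neg': [-21]
  After 'dup': [-21, -21]
  After 'eq': [1]
Program B final stack: [1]
Same: yes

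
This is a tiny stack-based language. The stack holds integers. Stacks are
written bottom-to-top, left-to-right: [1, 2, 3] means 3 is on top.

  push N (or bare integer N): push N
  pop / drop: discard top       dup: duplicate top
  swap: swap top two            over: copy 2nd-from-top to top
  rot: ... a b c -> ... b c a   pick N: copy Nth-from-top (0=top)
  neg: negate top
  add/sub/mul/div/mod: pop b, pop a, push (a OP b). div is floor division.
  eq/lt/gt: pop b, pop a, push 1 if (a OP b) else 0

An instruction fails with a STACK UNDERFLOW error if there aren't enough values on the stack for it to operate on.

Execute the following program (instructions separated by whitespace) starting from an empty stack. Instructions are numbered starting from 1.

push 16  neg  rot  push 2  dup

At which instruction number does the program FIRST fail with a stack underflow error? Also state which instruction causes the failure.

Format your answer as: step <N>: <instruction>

Answer: step 3: rot

Derivation:
Step 1 ('push 16'): stack = [16], depth = 1
Step 2 ('neg'): stack = [-16], depth = 1
Step 3 ('rot'): needs 3 value(s) but depth is 1 — STACK UNDERFLOW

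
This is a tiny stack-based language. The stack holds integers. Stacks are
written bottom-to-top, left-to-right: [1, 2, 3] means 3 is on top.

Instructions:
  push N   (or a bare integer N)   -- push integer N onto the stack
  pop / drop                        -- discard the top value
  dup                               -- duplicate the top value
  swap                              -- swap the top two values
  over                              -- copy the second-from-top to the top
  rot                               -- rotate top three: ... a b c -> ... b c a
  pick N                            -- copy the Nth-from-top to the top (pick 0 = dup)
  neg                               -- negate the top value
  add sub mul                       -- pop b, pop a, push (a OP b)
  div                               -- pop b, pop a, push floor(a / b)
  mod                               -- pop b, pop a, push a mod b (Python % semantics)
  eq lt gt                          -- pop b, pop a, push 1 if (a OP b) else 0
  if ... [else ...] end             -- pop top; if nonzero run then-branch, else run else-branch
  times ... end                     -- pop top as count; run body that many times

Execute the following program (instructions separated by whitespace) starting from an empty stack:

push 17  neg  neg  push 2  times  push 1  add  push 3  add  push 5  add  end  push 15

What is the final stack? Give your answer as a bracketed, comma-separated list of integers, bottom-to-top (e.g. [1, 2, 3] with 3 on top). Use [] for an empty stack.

Answer: [35, 15]

Derivation:
After 'push 17': [17]
After 'neg': [-17]
After 'neg': [17]
After 'push 2': [17, 2]
After 'times': [17]
After 'push 1': [17, 1]
After 'add': [18]
After 'push 3': [18, 3]
After 'add': [21]
After 'push 5': [21, 5]
After 'add': [26]
After 'push 1': [26, 1]
After 'add': [27]
After 'push 3': [27, 3]
After 'add': [30]
After 'push 5': [30, 5]
After 'add': [35]
After 'push 15': [35, 15]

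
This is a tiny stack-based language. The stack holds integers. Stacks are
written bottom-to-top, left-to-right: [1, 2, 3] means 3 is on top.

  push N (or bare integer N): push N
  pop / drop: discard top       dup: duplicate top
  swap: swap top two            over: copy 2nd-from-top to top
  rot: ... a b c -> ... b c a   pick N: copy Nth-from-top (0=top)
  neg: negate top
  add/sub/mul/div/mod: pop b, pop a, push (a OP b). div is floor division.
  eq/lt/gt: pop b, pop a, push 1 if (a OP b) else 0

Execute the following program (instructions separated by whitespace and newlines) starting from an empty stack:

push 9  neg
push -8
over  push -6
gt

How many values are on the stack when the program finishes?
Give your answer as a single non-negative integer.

Answer: 3

Derivation:
After 'push 9': stack = [9] (depth 1)
After 'neg': stack = [-9] (depth 1)
After 'push -8': stack = [-9, -8] (depth 2)
After 'over': stack = [-9, -8, -9] (depth 3)
After 'push -6': stack = [-9, -8, -9, -6] (depth 4)
After 'gt': stack = [-9, -8, 0] (depth 3)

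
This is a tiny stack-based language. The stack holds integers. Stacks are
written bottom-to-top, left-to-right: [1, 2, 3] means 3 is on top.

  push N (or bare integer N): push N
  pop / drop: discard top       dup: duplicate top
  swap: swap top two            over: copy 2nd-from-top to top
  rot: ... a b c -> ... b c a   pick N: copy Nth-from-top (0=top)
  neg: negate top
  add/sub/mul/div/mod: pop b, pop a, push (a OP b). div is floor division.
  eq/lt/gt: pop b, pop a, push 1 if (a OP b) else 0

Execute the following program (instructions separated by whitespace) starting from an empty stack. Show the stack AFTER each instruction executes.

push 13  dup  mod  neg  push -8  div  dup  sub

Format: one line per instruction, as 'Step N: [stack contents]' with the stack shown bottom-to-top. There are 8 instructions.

Step 1: [13]
Step 2: [13, 13]
Step 3: [0]
Step 4: [0]
Step 5: [0, -8]
Step 6: [0]
Step 7: [0, 0]
Step 8: [0]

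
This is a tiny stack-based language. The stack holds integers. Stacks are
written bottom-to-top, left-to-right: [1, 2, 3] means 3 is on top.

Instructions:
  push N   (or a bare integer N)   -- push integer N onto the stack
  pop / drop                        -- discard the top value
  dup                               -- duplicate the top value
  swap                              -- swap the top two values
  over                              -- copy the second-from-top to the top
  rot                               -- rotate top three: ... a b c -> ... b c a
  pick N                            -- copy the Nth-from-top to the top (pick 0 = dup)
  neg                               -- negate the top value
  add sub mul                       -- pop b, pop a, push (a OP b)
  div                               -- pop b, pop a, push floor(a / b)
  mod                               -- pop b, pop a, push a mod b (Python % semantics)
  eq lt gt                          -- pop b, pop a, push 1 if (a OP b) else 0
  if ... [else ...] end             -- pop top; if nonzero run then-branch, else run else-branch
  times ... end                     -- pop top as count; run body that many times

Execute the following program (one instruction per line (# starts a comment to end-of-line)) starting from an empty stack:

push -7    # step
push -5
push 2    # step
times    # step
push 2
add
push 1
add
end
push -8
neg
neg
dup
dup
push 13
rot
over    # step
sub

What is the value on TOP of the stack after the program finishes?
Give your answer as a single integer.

After 'push -7': [-7]
After 'push -5': [-7, -5]
After 'push 2': [-7, -5, 2]
After 'times': [-7, -5]
After 'push 2': [-7, -5, 2]
After 'add': [-7, -3]
After 'push 1': [-7, -3, 1]
After 'add': [-7, -2]
After 'push 2': [-7, -2, 2]
After 'add': [-7, 0]
  ...
After 'add': [-7, 1]
After 'push -8': [-7, 1, -8]
After 'neg': [-7, 1, 8]
After 'neg': [-7, 1, -8]
After 'dup': [-7, 1, -8, -8]
After 'dup': [-7, 1, -8, -8, -8]
After 'push 13': [-7, 1, -8, -8, -8, 13]
After 'rot': [-7, 1, -8, -8, 13, -8]
After 'over': [-7, 1, -8, -8, 13, -8, 13]
After 'sub': [-7, 1, -8, -8, 13, -21]

Answer: -21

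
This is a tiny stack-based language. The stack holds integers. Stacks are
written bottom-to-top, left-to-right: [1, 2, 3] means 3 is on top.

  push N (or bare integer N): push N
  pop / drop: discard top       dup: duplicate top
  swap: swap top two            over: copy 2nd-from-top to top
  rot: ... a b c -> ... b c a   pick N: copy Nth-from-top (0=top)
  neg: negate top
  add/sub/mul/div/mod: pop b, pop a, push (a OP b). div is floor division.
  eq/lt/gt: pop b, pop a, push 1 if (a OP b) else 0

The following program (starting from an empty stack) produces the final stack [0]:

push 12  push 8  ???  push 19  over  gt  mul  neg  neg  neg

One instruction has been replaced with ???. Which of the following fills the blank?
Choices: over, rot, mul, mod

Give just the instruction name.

Stack before ???: [12, 8]
Stack after ???:  [96]
Checking each choice:
  over: produces [12, 8, -12]
  rot: stack underflow (need 3, have 2)
  mul: MATCH
  mod: produces [-4]


Answer: mul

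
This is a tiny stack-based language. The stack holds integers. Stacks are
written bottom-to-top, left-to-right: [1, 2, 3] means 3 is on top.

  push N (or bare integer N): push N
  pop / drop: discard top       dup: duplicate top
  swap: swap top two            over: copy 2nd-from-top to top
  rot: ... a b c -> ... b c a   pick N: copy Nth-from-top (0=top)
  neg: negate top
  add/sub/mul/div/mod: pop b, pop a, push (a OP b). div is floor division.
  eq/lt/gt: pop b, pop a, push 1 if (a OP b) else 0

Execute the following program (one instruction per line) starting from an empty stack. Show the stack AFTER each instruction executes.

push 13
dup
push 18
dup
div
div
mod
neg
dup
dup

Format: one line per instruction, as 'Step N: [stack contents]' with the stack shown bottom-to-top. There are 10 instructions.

Step 1: [13]
Step 2: [13, 13]
Step 3: [13, 13, 18]
Step 4: [13, 13, 18, 18]
Step 5: [13, 13, 1]
Step 6: [13, 13]
Step 7: [0]
Step 8: [0]
Step 9: [0, 0]
Step 10: [0, 0, 0]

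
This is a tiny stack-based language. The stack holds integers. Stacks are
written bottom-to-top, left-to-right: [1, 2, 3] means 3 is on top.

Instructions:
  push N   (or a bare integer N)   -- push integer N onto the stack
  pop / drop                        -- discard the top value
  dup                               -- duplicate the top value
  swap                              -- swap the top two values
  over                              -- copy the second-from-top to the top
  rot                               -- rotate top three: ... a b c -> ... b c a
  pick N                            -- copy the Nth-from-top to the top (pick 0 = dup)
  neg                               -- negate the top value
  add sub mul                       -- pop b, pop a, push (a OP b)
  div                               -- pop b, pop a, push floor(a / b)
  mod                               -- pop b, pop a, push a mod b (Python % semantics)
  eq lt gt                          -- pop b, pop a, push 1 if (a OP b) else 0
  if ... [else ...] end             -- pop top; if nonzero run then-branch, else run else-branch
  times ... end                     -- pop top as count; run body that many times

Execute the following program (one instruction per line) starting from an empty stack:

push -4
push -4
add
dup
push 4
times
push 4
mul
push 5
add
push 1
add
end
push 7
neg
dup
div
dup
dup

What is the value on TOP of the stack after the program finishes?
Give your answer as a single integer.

Answer: 1

Derivation:
After 'push -4': [-4]
After 'push -4': [-4, -4]
After 'add': [-8]
After 'dup': [-8, -8]
After 'push 4': [-8, -8, 4]
After 'times': [-8, -8]
After 'push 4': [-8, -8, 4]
After 'mul': [-8, -32]
After 'push 5': [-8, -32, 5]
After 'add': [-8, -27]
  ...
After 'push 5': [-8, -1544, 5]
After 'add': [-8, -1539]
After 'push 1': [-8, -1539, 1]
After 'add': [-8, -1538]
After 'push 7': [-8, -1538, 7]
After 'neg': [-8, -1538, -7]
After 'dup': [-8, -1538, -7, -7]
After 'div': [-8, -1538, 1]
After 'dup': [-8, -1538, 1, 1]
After 'dup': [-8, -1538, 1, 1, 1]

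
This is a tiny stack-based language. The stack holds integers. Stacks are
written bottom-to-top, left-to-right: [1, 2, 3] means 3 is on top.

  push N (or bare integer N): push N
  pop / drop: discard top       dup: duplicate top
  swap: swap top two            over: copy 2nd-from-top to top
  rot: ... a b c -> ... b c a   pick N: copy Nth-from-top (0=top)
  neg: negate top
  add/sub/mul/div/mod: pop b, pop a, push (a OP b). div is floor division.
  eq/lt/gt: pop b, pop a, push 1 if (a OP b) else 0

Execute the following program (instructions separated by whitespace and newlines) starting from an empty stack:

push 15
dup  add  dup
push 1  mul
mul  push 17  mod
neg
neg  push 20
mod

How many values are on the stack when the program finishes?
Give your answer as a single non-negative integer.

After 'push 15': stack = [15] (depth 1)
After 'dup': stack = [15, 15] (depth 2)
After 'add': stack = [30] (depth 1)
After 'dup': stack = [30, 30] (depth 2)
After 'push 1': stack = [30, 30, 1] (depth 3)
After 'mul': stack = [30, 30] (depth 2)
After 'mul': stack = [900] (depth 1)
After 'push 17': stack = [900, 17] (depth 2)
After 'mod': stack = [16] (depth 1)
After 'neg': stack = [-16] (depth 1)
After 'neg': stack = [16] (depth 1)
After 'push 20': stack = [16, 20] (depth 2)
After 'mod': stack = [16] (depth 1)

Answer: 1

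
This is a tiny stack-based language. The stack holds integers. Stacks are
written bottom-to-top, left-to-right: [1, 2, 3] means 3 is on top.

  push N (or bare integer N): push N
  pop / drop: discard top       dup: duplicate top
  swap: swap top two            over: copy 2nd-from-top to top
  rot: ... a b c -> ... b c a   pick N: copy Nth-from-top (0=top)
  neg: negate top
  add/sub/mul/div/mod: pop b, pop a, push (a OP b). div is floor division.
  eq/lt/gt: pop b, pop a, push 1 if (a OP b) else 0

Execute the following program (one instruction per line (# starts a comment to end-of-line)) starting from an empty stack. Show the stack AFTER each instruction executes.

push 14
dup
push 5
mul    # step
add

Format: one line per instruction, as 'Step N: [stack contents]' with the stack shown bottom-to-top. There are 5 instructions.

Step 1: [14]
Step 2: [14, 14]
Step 3: [14, 14, 5]
Step 4: [14, 70]
Step 5: [84]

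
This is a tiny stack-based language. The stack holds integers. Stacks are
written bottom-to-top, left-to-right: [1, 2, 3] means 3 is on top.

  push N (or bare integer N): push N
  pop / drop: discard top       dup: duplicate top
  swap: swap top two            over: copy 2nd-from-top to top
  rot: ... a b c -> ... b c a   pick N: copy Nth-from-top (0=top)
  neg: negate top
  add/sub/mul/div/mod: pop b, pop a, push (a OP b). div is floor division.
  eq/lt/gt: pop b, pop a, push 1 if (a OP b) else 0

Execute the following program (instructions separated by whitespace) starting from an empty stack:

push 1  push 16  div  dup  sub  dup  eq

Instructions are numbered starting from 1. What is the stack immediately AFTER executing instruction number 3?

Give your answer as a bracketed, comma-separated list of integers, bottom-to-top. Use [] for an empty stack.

Step 1 ('push 1'): [1]
Step 2 ('push 16'): [1, 16]
Step 3 ('div'): [0]

Answer: [0]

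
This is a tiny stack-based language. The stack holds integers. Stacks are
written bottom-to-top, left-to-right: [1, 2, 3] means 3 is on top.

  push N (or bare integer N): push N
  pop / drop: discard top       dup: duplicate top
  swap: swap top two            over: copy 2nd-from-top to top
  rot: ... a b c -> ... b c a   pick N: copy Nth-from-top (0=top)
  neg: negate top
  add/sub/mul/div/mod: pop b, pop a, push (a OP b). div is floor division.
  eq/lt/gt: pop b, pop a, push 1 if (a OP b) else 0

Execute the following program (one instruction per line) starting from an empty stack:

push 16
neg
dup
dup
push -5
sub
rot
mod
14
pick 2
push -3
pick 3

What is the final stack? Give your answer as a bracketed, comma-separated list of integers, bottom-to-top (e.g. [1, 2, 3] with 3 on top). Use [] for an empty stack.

After 'push 16': [16]
After 'neg': [-16]
After 'dup': [-16, -16]
After 'dup': [-16, -16, -16]
After 'push -5': [-16, -16, -16, -5]
After 'sub': [-16, -16, -11]
After 'rot': [-16, -11, -16]
After 'mod': [-16, -11]
After 'push 14': [-16, -11, 14]
After 'pick 2': [-16, -11, 14, -16]
After 'push -3': [-16, -11, 14, -16, -3]
After 'pick 3': [-16, -11, 14, -16, -3, -11]

Answer: [-16, -11, 14, -16, -3, -11]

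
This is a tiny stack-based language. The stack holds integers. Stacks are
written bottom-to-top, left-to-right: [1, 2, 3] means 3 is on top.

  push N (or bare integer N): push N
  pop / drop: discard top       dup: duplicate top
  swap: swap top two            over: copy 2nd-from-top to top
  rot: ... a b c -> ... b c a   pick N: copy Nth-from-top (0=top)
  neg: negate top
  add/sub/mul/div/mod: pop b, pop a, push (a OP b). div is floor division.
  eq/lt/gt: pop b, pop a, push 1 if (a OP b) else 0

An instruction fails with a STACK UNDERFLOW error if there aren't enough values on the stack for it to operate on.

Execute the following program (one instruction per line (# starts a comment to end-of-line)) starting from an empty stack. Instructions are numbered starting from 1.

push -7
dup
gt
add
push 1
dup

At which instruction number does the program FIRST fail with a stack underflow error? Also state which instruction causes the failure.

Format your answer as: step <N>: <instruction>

Step 1 ('push -7'): stack = [-7], depth = 1
Step 2 ('dup'): stack = [-7, -7], depth = 2
Step 3 ('gt'): stack = [0], depth = 1
Step 4 ('add'): needs 2 value(s) but depth is 1 — STACK UNDERFLOW

Answer: step 4: add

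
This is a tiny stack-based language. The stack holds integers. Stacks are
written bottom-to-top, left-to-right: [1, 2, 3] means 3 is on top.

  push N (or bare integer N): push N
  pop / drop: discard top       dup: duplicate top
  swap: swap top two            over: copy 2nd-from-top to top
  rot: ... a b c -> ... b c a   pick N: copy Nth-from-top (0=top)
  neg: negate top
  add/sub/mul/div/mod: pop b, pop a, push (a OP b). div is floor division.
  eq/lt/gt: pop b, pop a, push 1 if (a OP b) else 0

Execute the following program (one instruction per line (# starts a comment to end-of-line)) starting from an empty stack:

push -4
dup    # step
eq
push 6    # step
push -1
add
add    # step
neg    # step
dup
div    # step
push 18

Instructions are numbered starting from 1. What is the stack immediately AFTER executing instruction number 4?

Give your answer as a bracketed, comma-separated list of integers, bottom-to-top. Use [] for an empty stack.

Step 1 ('push -4'): [-4]
Step 2 ('dup'): [-4, -4]
Step 3 ('eq'): [1]
Step 4 ('push 6'): [1, 6]

Answer: [1, 6]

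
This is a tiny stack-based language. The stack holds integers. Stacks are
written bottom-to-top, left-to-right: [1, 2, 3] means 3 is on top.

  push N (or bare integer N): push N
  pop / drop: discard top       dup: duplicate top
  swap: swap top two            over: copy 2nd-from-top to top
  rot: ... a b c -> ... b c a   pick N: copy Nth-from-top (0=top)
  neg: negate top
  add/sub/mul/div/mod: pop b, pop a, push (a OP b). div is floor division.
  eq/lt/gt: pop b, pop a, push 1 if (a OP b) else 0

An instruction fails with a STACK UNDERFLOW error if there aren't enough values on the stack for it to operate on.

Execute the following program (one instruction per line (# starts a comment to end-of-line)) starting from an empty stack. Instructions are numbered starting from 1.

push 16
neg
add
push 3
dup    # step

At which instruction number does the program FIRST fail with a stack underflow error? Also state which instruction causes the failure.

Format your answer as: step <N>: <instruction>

Step 1 ('push 16'): stack = [16], depth = 1
Step 2 ('neg'): stack = [-16], depth = 1
Step 3 ('add'): needs 2 value(s) but depth is 1 — STACK UNDERFLOW

Answer: step 3: add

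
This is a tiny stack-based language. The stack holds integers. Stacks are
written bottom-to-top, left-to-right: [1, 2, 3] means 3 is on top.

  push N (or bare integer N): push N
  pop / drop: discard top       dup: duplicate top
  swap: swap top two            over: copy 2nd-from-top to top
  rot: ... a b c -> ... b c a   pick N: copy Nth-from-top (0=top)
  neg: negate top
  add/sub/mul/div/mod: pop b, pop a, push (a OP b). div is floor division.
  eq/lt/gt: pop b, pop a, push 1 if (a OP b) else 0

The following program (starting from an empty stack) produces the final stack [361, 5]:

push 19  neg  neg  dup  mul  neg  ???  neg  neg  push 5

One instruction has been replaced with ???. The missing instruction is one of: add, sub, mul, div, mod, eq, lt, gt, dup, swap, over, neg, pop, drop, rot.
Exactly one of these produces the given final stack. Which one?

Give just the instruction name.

Stack before ???: [-361]
Stack after ???:  [361]
The instruction that transforms [-361] -> [361] is: neg

Answer: neg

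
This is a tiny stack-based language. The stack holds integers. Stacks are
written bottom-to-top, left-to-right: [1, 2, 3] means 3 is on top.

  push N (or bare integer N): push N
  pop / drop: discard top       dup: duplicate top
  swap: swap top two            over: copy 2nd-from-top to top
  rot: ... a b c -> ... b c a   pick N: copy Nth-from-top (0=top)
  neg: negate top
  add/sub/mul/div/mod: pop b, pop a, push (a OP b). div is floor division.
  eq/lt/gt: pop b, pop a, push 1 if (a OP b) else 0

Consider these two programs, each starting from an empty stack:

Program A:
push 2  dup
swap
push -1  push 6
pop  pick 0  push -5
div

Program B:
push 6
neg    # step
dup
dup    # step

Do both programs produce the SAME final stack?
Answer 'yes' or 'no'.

Answer: no

Derivation:
Program A trace:
  After 'push 2': [2]
  After 'dup': [2, 2]
  After 'swap': [2, 2]
  After 'push -1': [2, 2, -1]
  After 'push 6': [2, 2, -1, 6]
  After 'pop': [2, 2, -1]
  After 'pick 0': [2, 2, -1, -1]
  After 'push -5': [2, 2, -1, -1, -5]
  After 'div': [2, 2, -1, 0]
Program A final stack: [2, 2, -1, 0]

Program B trace:
  After 'push 6': [6]
  After 'neg': [-6]
  After 'dup': [-6, -6]
  After 'dup': [-6, -6, -6]
Program B final stack: [-6, -6, -6]
Same: no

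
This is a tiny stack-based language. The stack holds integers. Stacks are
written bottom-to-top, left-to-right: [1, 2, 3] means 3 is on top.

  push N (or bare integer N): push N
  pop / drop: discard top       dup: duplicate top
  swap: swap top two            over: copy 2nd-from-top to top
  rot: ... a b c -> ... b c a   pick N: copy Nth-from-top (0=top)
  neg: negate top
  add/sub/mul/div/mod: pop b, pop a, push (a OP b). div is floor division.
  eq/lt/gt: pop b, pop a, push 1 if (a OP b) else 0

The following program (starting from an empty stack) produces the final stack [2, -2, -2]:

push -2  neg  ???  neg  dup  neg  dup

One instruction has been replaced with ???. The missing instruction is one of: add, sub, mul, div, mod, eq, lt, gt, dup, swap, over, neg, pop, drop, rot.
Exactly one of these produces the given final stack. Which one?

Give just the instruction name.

Answer: neg

Derivation:
Stack before ???: [2]
Stack after ???:  [-2]
The instruction that transforms [2] -> [-2] is: neg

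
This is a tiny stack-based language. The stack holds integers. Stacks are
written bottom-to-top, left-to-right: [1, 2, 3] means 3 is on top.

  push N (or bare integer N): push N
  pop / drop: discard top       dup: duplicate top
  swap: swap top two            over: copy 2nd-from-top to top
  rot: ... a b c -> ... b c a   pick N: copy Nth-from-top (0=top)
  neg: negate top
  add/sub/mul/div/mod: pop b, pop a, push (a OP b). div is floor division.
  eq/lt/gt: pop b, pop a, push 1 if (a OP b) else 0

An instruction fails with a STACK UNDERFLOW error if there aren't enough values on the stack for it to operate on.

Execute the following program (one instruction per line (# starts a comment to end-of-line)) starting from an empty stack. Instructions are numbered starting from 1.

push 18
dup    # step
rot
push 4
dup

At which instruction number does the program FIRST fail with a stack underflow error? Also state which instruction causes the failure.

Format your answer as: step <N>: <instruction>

Step 1 ('push 18'): stack = [18], depth = 1
Step 2 ('dup'): stack = [18, 18], depth = 2
Step 3 ('rot'): needs 3 value(s) but depth is 2 — STACK UNDERFLOW

Answer: step 3: rot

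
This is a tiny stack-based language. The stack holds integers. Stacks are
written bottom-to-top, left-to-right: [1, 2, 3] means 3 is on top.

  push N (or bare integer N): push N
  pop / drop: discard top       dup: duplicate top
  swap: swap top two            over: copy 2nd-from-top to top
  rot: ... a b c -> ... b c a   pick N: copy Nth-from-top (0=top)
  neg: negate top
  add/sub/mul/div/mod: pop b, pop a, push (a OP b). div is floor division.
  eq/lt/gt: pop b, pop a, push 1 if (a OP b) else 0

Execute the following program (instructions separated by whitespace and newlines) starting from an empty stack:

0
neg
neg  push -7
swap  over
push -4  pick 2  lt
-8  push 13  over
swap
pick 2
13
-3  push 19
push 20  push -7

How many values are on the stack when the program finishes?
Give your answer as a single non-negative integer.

Answer: 13

Derivation:
After 'push 0': stack = [0] (depth 1)
After 'neg': stack = [0] (depth 1)
After 'neg': stack = [0] (depth 1)
After 'push -7': stack = [0, -7] (depth 2)
After 'swap': stack = [-7, 0] (depth 2)
After 'over': stack = [-7, 0, -7] (depth 3)
After 'push -4': stack = [-7, 0, -7, -4] (depth 4)
After 'pick 2': stack = [-7, 0, -7, -4, 0] (depth 5)
After 'lt': stack = [-7, 0, -7, 1] (depth 4)
After 'push -8': stack = [-7, 0, -7, 1, -8] (depth 5)
After 'push 13': stack = [-7, 0, -7, 1, -8, 13] (depth 6)
After 'over': stack = [-7, 0, -7, 1, -8, 13, -8] (depth 7)
After 'swap': stack = [-7, 0, -7, 1, -8, -8, 13] (depth 7)
After 'pick 2': stack = [-7, 0, -7, 1, -8, -8, 13, -8] (depth 8)
After 'push 13': stack = [-7, 0, -7, 1, -8, -8, 13, -8, 13] (depth 9)
After 'push -3': stack = [-7, 0, -7, 1, -8, -8, 13, -8, 13, -3] (depth 10)
After 'push 19': stack = [-7, 0, -7, 1, -8, -8, 13, -8, 13, -3, 19] (depth 11)
After 'push 20': stack = [-7, 0, -7, 1, -8, -8, 13, -8, 13, -3, 19, 20] (depth 12)
After 'push -7': stack = [-7, 0, -7, 1, -8, -8, 13, -8, 13, -3, 19, 20, -7] (depth 13)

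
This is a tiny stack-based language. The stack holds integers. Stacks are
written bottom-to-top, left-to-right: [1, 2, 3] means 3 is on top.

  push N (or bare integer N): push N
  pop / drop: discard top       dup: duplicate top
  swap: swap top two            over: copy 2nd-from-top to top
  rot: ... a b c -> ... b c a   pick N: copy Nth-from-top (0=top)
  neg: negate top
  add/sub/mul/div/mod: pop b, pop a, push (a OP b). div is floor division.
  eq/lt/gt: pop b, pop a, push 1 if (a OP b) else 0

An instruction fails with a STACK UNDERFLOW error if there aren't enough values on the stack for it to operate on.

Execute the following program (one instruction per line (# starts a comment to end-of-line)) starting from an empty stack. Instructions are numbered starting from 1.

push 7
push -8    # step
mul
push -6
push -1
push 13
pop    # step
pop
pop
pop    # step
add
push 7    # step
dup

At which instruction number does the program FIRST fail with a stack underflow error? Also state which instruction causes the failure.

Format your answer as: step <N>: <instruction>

Answer: step 11: add

Derivation:
Step 1 ('push 7'): stack = [7], depth = 1
Step 2 ('push -8'): stack = [7, -8], depth = 2
Step 3 ('mul'): stack = [-56], depth = 1
Step 4 ('push -6'): stack = [-56, -6], depth = 2
Step 5 ('push -1'): stack = [-56, -6, -1], depth = 3
Step 6 ('push 13'): stack = [-56, -6, -1, 13], depth = 4
Step 7 ('pop'): stack = [-56, -6, -1], depth = 3
Step 8 ('pop'): stack = [-56, -6], depth = 2
Step 9 ('pop'): stack = [-56], depth = 1
Step 10 ('pop'): stack = [], depth = 0
Step 11 ('add'): needs 2 value(s) but depth is 0 — STACK UNDERFLOW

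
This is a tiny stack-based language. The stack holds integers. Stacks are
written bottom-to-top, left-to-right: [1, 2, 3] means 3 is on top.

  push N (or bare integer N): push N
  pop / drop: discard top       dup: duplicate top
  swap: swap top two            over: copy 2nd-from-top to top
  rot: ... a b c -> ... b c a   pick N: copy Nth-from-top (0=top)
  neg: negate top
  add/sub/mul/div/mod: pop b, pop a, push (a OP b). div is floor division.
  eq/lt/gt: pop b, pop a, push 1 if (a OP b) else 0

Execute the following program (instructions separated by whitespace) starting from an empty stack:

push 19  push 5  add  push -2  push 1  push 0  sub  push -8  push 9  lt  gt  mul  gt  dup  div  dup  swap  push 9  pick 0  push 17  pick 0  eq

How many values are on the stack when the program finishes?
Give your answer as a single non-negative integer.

Answer: 5

Derivation:
After 'push 19': stack = [19] (depth 1)
After 'push 5': stack = [19, 5] (depth 2)
After 'add': stack = [24] (depth 1)
After 'push -2': stack = [24, -2] (depth 2)
After 'push 1': stack = [24, -2, 1] (depth 3)
After 'push 0': stack = [24, -2, 1, 0] (depth 4)
After 'sub': stack = [24, -2, 1] (depth 3)
After 'push -8': stack = [24, -2, 1, -8] (depth 4)
After 'push 9': stack = [24, -2, 1, -8, 9] (depth 5)
After 'lt': stack = [24, -2, 1, 1] (depth 4)
  ...
After 'gt': stack = [1] (depth 1)
After 'dup': stack = [1, 1] (depth 2)
After 'div': stack = [1] (depth 1)
After 'dup': stack = [1, 1] (depth 2)
After 'swap': stack = [1, 1] (depth 2)
After 'push 9': stack = [1, 1, 9] (depth 3)
After 'pick 0': stack = [1, 1, 9, 9] (depth 4)
After 'push 17': stack = [1, 1, 9, 9, 17] (depth 5)
After 'pick 0': stack = [1, 1, 9, 9, 17, 17] (depth 6)
After 'eq': stack = [1, 1, 9, 9, 1] (depth 5)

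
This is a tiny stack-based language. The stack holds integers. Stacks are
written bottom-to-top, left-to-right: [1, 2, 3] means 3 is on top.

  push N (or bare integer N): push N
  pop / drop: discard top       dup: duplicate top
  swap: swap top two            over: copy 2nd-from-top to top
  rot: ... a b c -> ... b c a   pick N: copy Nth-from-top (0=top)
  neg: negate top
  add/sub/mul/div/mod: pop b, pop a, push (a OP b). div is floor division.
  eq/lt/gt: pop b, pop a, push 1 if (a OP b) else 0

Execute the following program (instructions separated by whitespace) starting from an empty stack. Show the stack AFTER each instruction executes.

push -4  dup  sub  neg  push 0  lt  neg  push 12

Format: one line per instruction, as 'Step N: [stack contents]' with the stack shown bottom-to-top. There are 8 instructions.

Step 1: [-4]
Step 2: [-4, -4]
Step 3: [0]
Step 4: [0]
Step 5: [0, 0]
Step 6: [0]
Step 7: [0]
Step 8: [0, 12]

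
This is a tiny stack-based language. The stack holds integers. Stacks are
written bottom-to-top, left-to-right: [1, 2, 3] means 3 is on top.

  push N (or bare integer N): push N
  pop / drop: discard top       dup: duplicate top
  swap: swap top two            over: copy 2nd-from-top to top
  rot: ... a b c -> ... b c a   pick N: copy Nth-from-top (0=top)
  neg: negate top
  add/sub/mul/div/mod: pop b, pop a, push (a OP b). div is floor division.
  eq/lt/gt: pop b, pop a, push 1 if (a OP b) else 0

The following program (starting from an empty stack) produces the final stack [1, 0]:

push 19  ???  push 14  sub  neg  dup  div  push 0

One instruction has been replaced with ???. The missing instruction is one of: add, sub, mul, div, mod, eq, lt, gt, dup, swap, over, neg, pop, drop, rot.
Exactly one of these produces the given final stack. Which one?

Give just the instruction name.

Stack before ???: [19]
Stack after ???:  [-19]
The instruction that transforms [19] -> [-19] is: neg

Answer: neg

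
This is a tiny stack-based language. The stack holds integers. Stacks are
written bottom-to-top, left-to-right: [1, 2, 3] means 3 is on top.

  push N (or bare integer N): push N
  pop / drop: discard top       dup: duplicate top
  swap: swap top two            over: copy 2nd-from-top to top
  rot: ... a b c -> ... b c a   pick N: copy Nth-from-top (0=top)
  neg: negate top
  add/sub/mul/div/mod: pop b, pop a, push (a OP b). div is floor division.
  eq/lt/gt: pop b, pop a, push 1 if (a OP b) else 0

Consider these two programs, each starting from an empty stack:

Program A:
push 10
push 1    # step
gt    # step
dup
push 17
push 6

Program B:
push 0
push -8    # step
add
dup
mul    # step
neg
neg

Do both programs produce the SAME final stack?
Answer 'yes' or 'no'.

Answer: no

Derivation:
Program A trace:
  After 'push 10': [10]
  After 'push 1': [10, 1]
  After 'gt': [1]
  After 'dup': [1, 1]
  After 'push 17': [1, 1, 17]
  After 'push 6': [1, 1, 17, 6]
Program A final stack: [1, 1, 17, 6]

Program B trace:
  After 'push 0': [0]
  After 'push -8': [0, -8]
  After 'add': [-8]
  After 'dup': [-8, -8]
  After 'mul': [64]
  After 'neg': [-64]
  After 'neg': [64]
Program B final stack: [64]
Same: no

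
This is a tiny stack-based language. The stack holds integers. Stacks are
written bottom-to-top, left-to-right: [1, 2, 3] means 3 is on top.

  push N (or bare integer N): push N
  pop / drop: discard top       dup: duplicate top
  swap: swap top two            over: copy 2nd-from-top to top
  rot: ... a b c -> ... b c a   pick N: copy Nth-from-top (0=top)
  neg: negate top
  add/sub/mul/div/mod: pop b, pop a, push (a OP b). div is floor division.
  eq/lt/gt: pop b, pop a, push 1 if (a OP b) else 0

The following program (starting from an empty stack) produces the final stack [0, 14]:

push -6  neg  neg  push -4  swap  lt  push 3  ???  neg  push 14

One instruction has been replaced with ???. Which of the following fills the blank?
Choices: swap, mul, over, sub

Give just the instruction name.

Stack before ???: [0, 3]
Stack after ???:  [0]
Checking each choice:
  swap: produces [3, 0, 14]
  mul: MATCH
  over: produces [0, 3, 0, 14]
  sub: produces [3, 14]


Answer: mul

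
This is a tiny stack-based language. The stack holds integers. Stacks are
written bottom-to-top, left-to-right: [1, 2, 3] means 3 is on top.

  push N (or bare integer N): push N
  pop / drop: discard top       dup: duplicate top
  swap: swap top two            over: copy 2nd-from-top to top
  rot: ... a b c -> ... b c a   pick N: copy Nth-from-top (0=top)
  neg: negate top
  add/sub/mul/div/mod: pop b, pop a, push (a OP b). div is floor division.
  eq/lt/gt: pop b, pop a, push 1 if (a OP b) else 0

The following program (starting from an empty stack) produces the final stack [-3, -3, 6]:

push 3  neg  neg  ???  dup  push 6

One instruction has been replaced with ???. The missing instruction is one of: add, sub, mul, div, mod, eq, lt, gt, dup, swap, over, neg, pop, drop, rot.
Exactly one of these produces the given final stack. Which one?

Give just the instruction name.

Stack before ???: [3]
Stack after ???:  [-3]
The instruction that transforms [3] -> [-3] is: neg

Answer: neg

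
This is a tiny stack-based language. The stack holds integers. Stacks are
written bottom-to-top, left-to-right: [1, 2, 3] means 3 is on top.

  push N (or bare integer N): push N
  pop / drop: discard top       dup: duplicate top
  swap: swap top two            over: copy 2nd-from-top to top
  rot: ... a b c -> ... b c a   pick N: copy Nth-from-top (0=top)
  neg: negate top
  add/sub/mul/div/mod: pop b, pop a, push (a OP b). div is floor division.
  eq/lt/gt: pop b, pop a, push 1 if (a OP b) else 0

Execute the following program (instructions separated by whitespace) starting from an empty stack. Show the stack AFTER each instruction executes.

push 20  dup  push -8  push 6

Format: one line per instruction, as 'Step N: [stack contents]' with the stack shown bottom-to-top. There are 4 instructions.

Step 1: [20]
Step 2: [20, 20]
Step 3: [20, 20, -8]
Step 4: [20, 20, -8, 6]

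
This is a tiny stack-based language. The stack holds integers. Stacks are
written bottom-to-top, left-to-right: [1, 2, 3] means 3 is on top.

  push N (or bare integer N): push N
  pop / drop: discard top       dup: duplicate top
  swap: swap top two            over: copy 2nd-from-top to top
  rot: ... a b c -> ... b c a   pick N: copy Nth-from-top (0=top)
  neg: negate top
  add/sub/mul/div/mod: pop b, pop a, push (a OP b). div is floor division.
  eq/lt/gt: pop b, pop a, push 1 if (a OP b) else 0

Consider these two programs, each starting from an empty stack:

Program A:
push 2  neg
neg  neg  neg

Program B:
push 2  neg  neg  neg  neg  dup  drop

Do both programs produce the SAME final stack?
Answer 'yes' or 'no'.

Answer: yes

Derivation:
Program A trace:
  After 'push 2': [2]
  After 'neg': [-2]
  After 'neg': [2]
  After 'neg': [-2]
  After 'neg': [2]
Program A final stack: [2]

Program B trace:
  After 'push 2': [2]
  After 'neg': [-2]
  After 'neg': [2]
  After 'neg': [-2]
  After 'neg': [2]
  After 'dup': [2, 2]
  After 'drop': [2]
Program B final stack: [2]
Same: yes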